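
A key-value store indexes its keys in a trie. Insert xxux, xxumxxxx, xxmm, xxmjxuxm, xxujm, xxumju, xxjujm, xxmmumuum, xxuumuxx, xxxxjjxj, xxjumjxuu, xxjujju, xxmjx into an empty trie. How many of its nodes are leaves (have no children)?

A leaf is a node with no children — equivalently, the end of a word that is not a proper prefix of any other stored word.
Those words: "xxjujju", "xxjujm", "xxjumjxuu", "xxmjxuxm", "xxmmumuum", "xxujm", "xxumju", "xxumxxxx", "xxuumuxx", "xxux", "xxxxjjxj"
Leaf count: 11

11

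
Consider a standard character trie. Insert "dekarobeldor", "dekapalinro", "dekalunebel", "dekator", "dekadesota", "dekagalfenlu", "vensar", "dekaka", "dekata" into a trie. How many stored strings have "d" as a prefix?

Walk to "d"; the words in its subtree are exactly those with that prefix.
Matches: "dekadesota", "dekagalfenlu", "dekaka", "dekalunebel", "dekapalinro", "dekarobeldor", "dekata", "dekator"
Count: 8

8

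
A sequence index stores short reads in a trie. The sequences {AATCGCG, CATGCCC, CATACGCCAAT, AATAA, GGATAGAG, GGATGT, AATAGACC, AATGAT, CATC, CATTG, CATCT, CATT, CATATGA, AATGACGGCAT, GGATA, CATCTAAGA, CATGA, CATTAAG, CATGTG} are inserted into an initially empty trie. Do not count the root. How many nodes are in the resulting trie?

64

Count nodes per top-level branch (shared prefixes stored once):
  'A'-branch (AATAA, AATAGACC, AATCGCG, AATGACGGCAT, AATGAT): 22 nodes
  'C'-branch (CATACGCCAAT, CATATGA, CATC, CATCT, CATCTAAGA, CATGA, CATGCCC, CATGTG, CATT, CATTAAG, CATTG): 32 nodes
  'G'-branch (GGATA, GGATAGAG, GGATGT): 10 nodes
Sum: 64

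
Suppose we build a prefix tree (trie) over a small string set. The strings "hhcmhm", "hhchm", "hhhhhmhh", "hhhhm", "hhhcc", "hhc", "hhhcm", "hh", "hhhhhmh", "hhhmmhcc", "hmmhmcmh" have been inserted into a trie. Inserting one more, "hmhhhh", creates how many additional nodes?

4

The longest prefix of "hmhhhh" already in the trie is "hm" (length 2).
Each of the 4 remaining characters creates one node.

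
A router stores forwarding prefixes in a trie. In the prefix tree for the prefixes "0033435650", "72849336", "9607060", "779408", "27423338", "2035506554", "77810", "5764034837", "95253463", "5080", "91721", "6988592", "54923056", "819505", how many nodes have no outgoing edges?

14

Leaves are exactly the stored words that no other stored word extends.
Those words: "0033435650", "2035506554", "27423338", "5080", "54923056", "5764034837", "6988592", "72849336", "77810", "779408", "819505", "91721", "95253463", "9607060"
Leaf count: 14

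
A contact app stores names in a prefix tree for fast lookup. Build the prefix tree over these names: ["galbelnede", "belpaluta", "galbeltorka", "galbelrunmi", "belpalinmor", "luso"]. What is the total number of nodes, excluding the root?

Trie structure (* marks end of a word):
(root)
├─ b
│  └─ e
│     └─ l
│        └─ p
│           └─ a
│              └─ l
│                 ├─ i
│                 │  └─ n
│                 │     └─ m
│                 │        └─ o
│                 │           └─ r *
│                 └─ u
│                    └─ t
│                       └─ a *
├─ g
│  └─ a
│     └─ l
│        └─ b
│           └─ e
│              └─ l
│                 ├─ n
│                 │  └─ e
│                 │     └─ d
│                 │        └─ e *
│                 ├─ r
│                 │  └─ u
│                 │     └─ n
│                 │        └─ m
│                 │           └─ i *
│                 └─ t
│                    └─ o
│                       └─ r
│                          └─ k
│                             └─ a *
└─ l
   └─ u
      └─ s
         └─ o *
Counting every labelled node above: 38.

38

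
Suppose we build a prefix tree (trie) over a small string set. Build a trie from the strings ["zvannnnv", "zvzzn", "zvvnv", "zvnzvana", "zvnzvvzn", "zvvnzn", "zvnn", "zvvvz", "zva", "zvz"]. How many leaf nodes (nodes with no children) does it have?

A leaf is a node with no children — equivalently, the end of a word that is not a proper prefix of any other stored word.
Those words: "zvannnnv", "zvnn", "zvnzvana", "zvnzvvzn", "zvvnv", "zvvnzn", "zvvvz", "zvzzn"
Leaf count: 8

8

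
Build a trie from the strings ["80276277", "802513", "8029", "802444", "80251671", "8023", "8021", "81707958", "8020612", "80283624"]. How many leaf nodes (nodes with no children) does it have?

10

A leaf is a node with no children — equivalently, the end of a word that is not a proper prefix of any other stored word.
Those words: "8020612", "8021", "8023", "802444", "802513", "80251671", "80276277", "80283624", "8029", "81707958"
Leaf count: 10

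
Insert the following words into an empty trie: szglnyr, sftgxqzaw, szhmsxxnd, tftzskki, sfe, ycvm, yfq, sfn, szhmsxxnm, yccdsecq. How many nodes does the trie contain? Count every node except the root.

Count nodes per top-level branch (shared prefixes stored once):
  's'-branch (sfe, sfn, sftgxqzaw, szglnyr, szhmsxxnd, szhmsxxnm): 25 nodes
  't'-branch (tftzskki): 8 nodes
  'y'-branch (yccdsecq, ycvm, yfq): 12 nodes
Sum: 45

45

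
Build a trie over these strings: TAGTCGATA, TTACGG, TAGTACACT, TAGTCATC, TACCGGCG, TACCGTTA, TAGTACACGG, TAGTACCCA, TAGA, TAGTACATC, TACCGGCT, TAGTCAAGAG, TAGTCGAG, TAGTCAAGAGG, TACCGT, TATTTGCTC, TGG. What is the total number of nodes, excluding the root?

For each word, the new-node count is its length minus the longest prefix already in the trie:
  "TAGTCGATA" → 9 new (T, A, G, T, C, G, A, T, A)
  "TTACGG" → prefix "T" already present; 5 new (T, A, C, G, G)
  "TAGTACACT" → prefix "TAGT" already present; 5 new (A, C, A, C, T)
  "TAGTCATC" → prefix "TAGTC" already present; 3 new (A, T, C)
  "TACCGGCG" → prefix "TA" already present; 6 new (C, C, G, G, C, G)
  "TACCGTTA" → prefix "TACCG" already present; 3 new (T, T, A)
  "TAGTACACGG" → prefix "TAGTACAC" already present; 2 new (G, G)
  "TAGTACCCA" → prefix "TAGTAC" already present; 3 new (C, C, A)
  "TAGA" → prefix "TAG" already present; 1 new (A)
  "TAGTACATC" → prefix "TAGTACA" already present; 2 new (T, C)
  "TACCGGCT" → prefix "TACCGGC" already present; 1 new (T)
  "TAGTCAAGAG" → prefix "TAGTCA" already present; 4 new (A, G, A, G)
  "TAGTCGAG" → prefix "TAGTCGA" already present; 1 new (G)
  "TAGTCAAGAGG" → prefix "TAGTCAAGAG" already present; 1 new (G)
  "TACCGT" → prefix "TACCGT" already present; 0 new (none)
  "TATTTGCTC" → prefix "TA" already present; 7 new (T, T, T, G, C, T, C)
  "TGG" → prefix "T" already present; 2 new (G, G)
Total nodes = 9 + 5 + 5 + 3 + 6 + 3 + 2 + 3 + 1 + 2 + 1 + 4 + 1 + 1 + 0 + 7 + 2 = 55

55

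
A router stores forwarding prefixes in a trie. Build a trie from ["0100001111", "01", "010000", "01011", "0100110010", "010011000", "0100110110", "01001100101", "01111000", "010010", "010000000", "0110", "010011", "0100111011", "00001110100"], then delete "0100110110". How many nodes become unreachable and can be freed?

3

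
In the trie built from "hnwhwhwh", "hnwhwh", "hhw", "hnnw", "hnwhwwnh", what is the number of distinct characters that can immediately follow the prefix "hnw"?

The children of the "hnw" node are the distinct next characters among strings starting with "hnw".
Distinct next characters after "hnw": h.
That node has 1 child edge.

1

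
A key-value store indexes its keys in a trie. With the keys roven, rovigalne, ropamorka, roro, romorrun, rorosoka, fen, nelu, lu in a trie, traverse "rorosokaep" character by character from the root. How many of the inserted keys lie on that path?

2

Traverse "rorosokaep" character by character; count nodes along the way that are marked as word ends.
Prefixes of the query that are stored words: "roro", "rorosoka"
Count: 2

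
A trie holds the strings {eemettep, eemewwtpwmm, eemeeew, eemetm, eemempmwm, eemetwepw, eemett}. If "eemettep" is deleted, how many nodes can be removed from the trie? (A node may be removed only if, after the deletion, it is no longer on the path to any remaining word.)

2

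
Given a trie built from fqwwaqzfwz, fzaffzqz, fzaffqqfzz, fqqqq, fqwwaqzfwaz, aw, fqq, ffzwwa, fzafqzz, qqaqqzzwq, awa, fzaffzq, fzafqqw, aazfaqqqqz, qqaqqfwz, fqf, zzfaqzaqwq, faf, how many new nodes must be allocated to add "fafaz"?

"faf" is already a path in the trie; the remaining "az" must be added.
Each of the 2 remaining characters creates one node.

2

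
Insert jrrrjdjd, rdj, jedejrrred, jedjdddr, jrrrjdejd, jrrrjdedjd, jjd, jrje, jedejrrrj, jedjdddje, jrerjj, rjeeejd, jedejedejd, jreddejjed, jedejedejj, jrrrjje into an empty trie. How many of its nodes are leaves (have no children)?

16

Leaves are exactly the stored words that no other stored word extends.
Those words: "jedejedejd", "jedejedejj", "jedejrrred", "jedejrrrj", "jedjdddje", "jedjdddr", "jjd", "jreddejjed", "jrerjj", "jrje", "jrrrjdedjd", "jrrrjdejd", "jrrrjdjd", "jrrrjje", "rdj", "rjeeejd"
Leaf count: 16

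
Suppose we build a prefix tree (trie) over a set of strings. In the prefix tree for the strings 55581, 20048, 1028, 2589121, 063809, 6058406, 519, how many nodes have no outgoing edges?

Leaves are exactly the stored words that no other stored word extends.
Those words: "063809", "1028", "20048", "2589121", "519", "55581", "6058406"
Leaf count: 7

7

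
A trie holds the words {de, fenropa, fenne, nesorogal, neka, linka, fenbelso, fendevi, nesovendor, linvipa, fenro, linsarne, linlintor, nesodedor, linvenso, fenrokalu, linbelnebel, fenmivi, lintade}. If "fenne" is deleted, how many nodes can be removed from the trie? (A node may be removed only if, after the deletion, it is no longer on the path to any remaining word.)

2

After clearing the end-marker at "fenne", prune upward until reaching a node still needed by another word.
The suffix "ne" (2 nodes) is used only by "fenne"; the node for "fen" still has the child "r", so pruning stops there.
Nodes removed: 2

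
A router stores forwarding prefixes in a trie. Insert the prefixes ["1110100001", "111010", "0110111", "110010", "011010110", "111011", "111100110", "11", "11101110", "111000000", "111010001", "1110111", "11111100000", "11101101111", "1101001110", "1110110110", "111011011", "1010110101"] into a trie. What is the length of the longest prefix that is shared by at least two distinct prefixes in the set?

Equivalently: take the maximum, over all pairs, of their longest common prefix length.
e.g. "111011011" and "1110110110" share the prefix "111011011" of length 9; no pair shares a longer one.
Longest shared-prefix length: 9

9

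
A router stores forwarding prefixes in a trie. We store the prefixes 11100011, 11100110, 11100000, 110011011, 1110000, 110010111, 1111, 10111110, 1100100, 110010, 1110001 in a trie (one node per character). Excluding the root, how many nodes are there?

Trie structure (* marks end of a word):
(root)
└─ 1
   ├─ 0
   │  └─ 1
   │     └─ 1
   │        └─ 1
   │           └─ 1
   │              └─ 1
   │                 └─ 0 *
   └─ 1
      ├─ 0
      │  └─ 0
      │     └─ 1
      │        ├─ 0 *
      │        │  ├─ 0 *
      │        │  └─ 1
      │        │     └─ 1
      │        │        └─ 1 *
      │        └─ 1
      │           └─ 0
      │              └─ 1
      │                 └─ 1 *
      └─ 1
         ├─ 0
         │  └─ 0
         │     ├─ 0
         │     │  ├─ 0 *
         │     │  │  └─ 0 *
         │     │  └─ 1 *
         │     │     └─ 1 *
         │     └─ 1
         │        └─ 1
         │           └─ 0 *
         └─ 1 *
Counting every labelled node above: 33.

33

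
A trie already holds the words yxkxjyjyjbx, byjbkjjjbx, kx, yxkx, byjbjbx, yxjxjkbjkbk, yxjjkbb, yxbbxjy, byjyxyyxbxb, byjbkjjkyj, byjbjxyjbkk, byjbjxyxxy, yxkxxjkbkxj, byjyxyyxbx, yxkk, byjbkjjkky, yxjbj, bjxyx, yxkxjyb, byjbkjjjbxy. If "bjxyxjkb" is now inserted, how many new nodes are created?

"bjxyx" is already a path in the trie; the remaining "jkb" must be added.
Each of the 3 remaining characters creates one node.

3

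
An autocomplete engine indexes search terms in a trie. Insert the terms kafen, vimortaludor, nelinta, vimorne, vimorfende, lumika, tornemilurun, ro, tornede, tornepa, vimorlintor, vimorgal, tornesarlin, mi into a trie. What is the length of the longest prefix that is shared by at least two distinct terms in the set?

5

Look for the deepest trie node that still has at least two words in its subtree.
e.g. "tornede" and "tornemilurun" share the prefix "torne" of length 5; no pair shares a longer one.
Longest shared-prefix length: 5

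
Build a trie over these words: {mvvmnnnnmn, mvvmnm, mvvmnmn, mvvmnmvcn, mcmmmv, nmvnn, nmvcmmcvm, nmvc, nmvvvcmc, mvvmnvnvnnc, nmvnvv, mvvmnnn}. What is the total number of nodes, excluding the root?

44

Count nodes per top-level branch (shared prefixes stored once):
  'm'-branch (mcmmmv, mvvmnm, mvvmnmn, mvvmnmvcn, mvvmnnn, mvvmnnnnmn, mvvmnvnvnnc): 26 nodes
  'n'-branch (nmvc, nmvcmmcvm, nmvnn, nmvnvv, nmvvvcmc): 18 nodes
Sum: 44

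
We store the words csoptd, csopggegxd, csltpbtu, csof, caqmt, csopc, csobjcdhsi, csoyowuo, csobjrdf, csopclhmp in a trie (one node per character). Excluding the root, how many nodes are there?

43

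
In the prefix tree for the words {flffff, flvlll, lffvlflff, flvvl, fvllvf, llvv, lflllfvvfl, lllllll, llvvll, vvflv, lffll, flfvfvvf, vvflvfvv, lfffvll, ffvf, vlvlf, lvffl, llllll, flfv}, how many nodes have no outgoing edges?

15

A leaf is a node with no children — equivalently, the end of a word that is not a proper prefix of any other stored word.
Those words: "ffvf", "flffff", "flfvfvvf", "flvlll", "flvvl", "fvllvf", "lfffvll", "lffll", "lffvlflff", "lflllfvvfl", "lllllll", "llvvll", "lvffl", "vlvlf", "vvflvfvv"
Leaf count: 15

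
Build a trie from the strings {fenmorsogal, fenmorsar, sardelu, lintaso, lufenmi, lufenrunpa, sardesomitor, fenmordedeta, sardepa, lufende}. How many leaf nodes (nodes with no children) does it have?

10

Leaves are exactly the stored words that no other stored word extends.
Those words: "fenmordedeta", "fenmorsar", "fenmorsogal", "lintaso", "lufende", "lufenmi", "lufenrunpa", "sardelu", "sardepa", "sardesomitor"
Leaf count: 10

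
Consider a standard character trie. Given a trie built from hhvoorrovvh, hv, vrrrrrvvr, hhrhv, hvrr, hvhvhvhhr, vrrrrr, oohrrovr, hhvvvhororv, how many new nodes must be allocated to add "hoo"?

Walking "hoo" from the root, the first 1 characters ("h") follow existing edges; "o" is the first miss.
Each of the 2 remaining characters creates one node.

2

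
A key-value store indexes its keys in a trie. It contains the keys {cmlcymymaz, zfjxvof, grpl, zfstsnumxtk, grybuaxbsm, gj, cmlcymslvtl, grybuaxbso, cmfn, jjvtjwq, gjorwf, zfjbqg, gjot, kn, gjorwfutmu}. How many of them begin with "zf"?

3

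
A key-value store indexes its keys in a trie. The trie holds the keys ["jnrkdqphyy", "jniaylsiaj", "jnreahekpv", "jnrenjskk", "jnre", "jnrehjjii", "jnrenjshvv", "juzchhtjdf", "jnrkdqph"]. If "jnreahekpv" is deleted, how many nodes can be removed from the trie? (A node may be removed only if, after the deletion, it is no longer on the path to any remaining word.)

6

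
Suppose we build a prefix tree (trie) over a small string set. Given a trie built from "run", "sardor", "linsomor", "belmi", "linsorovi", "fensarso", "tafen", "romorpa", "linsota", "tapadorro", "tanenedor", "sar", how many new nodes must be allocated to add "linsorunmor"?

"linsor" is already a path in the trie; the remaining "unmor" must be added.
So 11 − 6 = 5 new nodes.

5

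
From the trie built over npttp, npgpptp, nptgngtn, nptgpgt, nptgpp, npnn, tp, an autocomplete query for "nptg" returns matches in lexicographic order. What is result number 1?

DFS of the "nptg" subtree visits, in order: "nptgngtn", "nptgpgt", "nptgpp"
The 1st is nptgngtn.

nptgngtn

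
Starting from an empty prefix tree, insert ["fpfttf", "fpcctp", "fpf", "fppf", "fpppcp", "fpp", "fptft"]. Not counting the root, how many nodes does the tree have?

Count nodes per top-level branch (shared prefixes stored once):
  'f'-branch (fpcctp, fpf, fpfttf, fpp, fppf, fpppcp, fptft): 18 nodes
Sum: 18

18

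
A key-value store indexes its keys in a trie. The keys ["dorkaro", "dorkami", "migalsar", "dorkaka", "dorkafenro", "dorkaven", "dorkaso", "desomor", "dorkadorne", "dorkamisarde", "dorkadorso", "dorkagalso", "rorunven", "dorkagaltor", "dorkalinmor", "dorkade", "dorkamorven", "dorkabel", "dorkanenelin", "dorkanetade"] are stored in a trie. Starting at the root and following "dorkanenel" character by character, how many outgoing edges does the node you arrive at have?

1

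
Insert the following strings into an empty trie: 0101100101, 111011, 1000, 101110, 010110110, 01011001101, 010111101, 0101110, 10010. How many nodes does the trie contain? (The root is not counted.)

Trie structure (* marks end of a word):
(root)
├─ 0
│  └─ 1
│     └─ 0
│        └─ 1
│           └─ 1
│              ├─ 0
│              │  ├─ 0
│              │  │  └─ 1
│              │  │     ├─ 0
│              │  │     │  └─ 1 *
│              │  │     └─ 1
│              │  │        └─ 0
│              │  │           └─ 1 *
│              │  └─ 1
│              │     └─ 1
│              │        └─ 0 *
│              └─ 1
│                 ├─ 0 *
│                 └─ 1
│                    └─ 0
│                       └─ 1 *
└─ 1
   ├─ 0
   │  ├─ 0
   │  │  ├─ 0 *
   │  │  └─ 1
   │  │     └─ 0 *
   │  └─ 1
   │     └─ 1
   │        └─ 1
   │           └─ 0 *
   └─ 1
      └─ 1
         └─ 0
            └─ 1
               └─ 1 *
Counting every labelled node above: 36.

36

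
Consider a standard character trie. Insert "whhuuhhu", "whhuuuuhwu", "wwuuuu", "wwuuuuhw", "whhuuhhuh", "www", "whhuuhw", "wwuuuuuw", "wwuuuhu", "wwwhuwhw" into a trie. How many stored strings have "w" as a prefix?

10

Traverse to the node for "w", then collect every word in that subtree.
Matches: "whhuuhhu", "whhuuhhuh", "whhuuhw", "whhuuuuhwu", "wwuuuhu", "wwuuuu", "wwuuuuhw", "wwuuuuuw", "www", "wwwhuwhw"
Count: 10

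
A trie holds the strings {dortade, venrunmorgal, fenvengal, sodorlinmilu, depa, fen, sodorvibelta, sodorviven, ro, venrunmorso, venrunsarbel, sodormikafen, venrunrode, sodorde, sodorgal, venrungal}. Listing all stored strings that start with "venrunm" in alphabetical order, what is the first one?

venrunmorgal

Words with prefix "venrunm", in lexicographic order: "venrunmorgal", "venrunmorso"
The 1st is venrunmorgal.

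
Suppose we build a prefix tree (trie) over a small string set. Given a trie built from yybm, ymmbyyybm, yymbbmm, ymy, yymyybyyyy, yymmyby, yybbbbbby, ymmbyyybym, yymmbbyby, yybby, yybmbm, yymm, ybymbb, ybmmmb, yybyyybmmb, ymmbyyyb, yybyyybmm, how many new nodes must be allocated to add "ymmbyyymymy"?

"ymmbyyy" is already a path in the trie; the remaining "mymy" must be added.
New nodes needed: |"ymmbyyymymy"| − 7 = 11 − 7 = 4.

4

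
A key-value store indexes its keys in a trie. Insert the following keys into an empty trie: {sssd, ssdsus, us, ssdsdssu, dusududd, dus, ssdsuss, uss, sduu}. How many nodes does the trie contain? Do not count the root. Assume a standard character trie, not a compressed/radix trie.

For each word, the new-node count is its length minus the longest prefix already in the trie:
  "sssd" → 4 new (s, s, s, d)
  "ssdsus" → prefix "ss" already present; 4 new (d, s, u, s)
  "us" → 2 new (u, s)
  "ssdsdssu" → prefix "ssds" already present; 4 new (d, s, s, u)
  "dusududd" → 8 new (d, u, s, u, d, u, d, d)
  "dus" → prefix "dus" already present; 0 new (none)
  "ssdsuss" → prefix "ssdsus" already present; 1 new (s)
  "uss" → prefix "us" already present; 1 new (s)
  "sduu" → prefix "s" already present; 3 new (d, u, u)
Total nodes = 4 + 4 + 2 + 4 + 8 + 0 + 1 + 1 + 3 = 27

27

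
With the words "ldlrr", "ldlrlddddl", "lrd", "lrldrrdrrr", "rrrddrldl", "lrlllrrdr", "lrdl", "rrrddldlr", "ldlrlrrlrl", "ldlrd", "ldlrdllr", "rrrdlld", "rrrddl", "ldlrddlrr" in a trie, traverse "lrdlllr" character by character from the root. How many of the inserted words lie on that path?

Walk "lrdlllr" from the root; an end-of-word marker is hit whenever a stored word is a prefix of "lrdlllr".
Prefixes of the query that are stored words: "lrd", "lrdl"
Count: 2

2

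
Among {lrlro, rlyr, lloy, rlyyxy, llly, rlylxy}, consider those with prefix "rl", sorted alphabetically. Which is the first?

rlylxy

DFS of the "rl" subtree visits, in order: "rlylxy", "rlyr", "rlyyxy"
The 1st is rlylxy.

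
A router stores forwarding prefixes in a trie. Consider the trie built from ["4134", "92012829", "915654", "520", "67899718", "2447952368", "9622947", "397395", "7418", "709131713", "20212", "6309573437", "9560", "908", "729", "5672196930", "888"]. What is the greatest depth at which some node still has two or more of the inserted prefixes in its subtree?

1

Look for the deepest trie node that still has at least two words in its subtree.
"20212" and "2447952368" agree on "2" (1 characters) before diverging; nothing deeper is shared.
Longest shared-prefix length: 1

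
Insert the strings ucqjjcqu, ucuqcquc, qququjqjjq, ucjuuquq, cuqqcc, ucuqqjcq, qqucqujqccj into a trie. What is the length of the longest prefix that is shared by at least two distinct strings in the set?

Look for the deepest trie node that still has at least two words in its subtree.
"ucuqcquc" and "ucuqqjcq" agree on "ucuq" (4 characters) before diverging; nothing deeper is shared.
Longest shared-prefix length: 4

4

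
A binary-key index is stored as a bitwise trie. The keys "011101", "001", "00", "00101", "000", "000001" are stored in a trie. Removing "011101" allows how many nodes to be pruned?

Walk "011101" from the leaf back toward the root, removing each node that no remaining word uses.
The suffix "11101" (5 nodes) is used only by "011101"; the node for "0" still has the child "0", so pruning stops there.
Nodes removed: 5

5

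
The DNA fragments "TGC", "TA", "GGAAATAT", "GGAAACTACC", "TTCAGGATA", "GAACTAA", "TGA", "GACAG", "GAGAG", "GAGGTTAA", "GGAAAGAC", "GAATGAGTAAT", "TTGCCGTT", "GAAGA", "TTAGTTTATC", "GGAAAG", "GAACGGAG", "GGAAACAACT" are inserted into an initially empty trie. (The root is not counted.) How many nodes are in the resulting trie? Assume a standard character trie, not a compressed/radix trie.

Trace insertions, counting only characters that open a new branch:
  "TGC" → 3 new (T, G, C)
  "TA" → prefix "T" already present; 1 new (A)
  "GGAAATAT" → 8 new (G, G, A, A, A, T, A, T)
  "GGAAACTACC" → prefix "GGAAA" already present; 5 new (C, T, A, C, C)
  "TTCAGGATA" → prefix "T" already present; 8 new (T, C, A, G, G, A, T, A)
  "GAACTAA" → prefix "G" already present; 6 new (A, A, C, T, A, A)
  "TGA" → prefix "TG" already present; 1 new (A)
  "GACAG" → prefix "GA" already present; 3 new (C, A, G)
  "GAGAG" → prefix "GA" already present; 3 new (G, A, G)
  "GAGGTTAA" → prefix "GAG" already present; 5 new (G, T, T, A, A)
  "GGAAAGAC" → prefix "GGAAA" already present; 3 new (G, A, C)
  "GAATGAGTAAT" → prefix "GAA" already present; 8 new (T, G, A, G, T, A, A, T)
  "TTGCCGTT" → prefix "TT" already present; 6 new (G, C, C, G, T, T)
  "GAAGA" → prefix "GAA" already present; 2 new (G, A)
  "TTAGTTTATC" → prefix "TT" already present; 8 new (A, G, T, T, T, A, T, C)
  "GGAAAG" → prefix "GGAAAG" already present; 0 new (none)
  "GAACGGAG" → prefix "GAAC" already present; 4 new (G, G, A, G)
  "GGAAACAACT" → prefix "GGAAAC" already present; 4 new (A, A, C, T)
Total nodes = 3 + 1 + 8 + 5 + 8 + 6 + 1 + 3 + 3 + 5 + 3 + 8 + 6 + 2 + 8 + 0 + 4 + 4 = 78

78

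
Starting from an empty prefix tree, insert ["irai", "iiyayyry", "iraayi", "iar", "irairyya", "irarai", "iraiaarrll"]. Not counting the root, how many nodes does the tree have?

29

Insert word by word; a character creates a node only if that edge doesn't already exist:
  "irai" → 4 new (i, r, a, i)
  "iiyayyry" → prefix "i" already present; 7 new (i, y, a, y, y, r, y)
  "iraayi" → prefix "ira" already present; 3 new (a, y, i)
  "iar" → prefix "i" already present; 2 new (a, r)
  "irairyya" → prefix "irai" already present; 4 new (r, y, y, a)
  "irarai" → prefix "ira" already present; 3 new (r, a, i)
  "iraiaarrll" → prefix "irai" already present; 6 new (a, a, r, r, l, l)
Total nodes = 4 + 7 + 3 + 2 + 4 + 3 + 6 = 29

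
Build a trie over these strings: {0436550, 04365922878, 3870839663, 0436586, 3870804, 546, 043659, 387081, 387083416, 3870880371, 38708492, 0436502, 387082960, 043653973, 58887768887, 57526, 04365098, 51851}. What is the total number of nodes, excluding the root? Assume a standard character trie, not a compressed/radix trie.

72

For each word, the new-node count is its length minus the longest prefix already in the trie:
  "0436550" → 7 new (0, 4, 3, 6, 5, 5, 0)
  "04365922878" → prefix "04365" already present; 6 new (9, 2, 2, 8, 7, 8)
  "3870839663" → 10 new (3, 8, 7, 0, 8, 3, 9, 6, 6, 3)
  "0436586" → prefix "04365" already present; 2 new (8, 6)
  "3870804" → prefix "38708" already present; 2 new (0, 4)
  "546" → 3 new (5, 4, 6)
  "043659" → prefix "043659" already present; 0 new (none)
  "387081" → prefix "38708" already present; 1 new (1)
  "387083416" → prefix "387083" already present; 3 new (4, 1, 6)
  "3870880371" → prefix "38708" already present; 5 new (8, 0, 3, 7, 1)
  "38708492" → prefix "38708" already present; 3 new (4, 9, 2)
  "0436502" → prefix "04365" already present; 2 new (0, 2)
  "387082960" → prefix "38708" already present; 4 new (2, 9, 6, 0)
  "043653973" → prefix "04365" already present; 4 new (3, 9, 7, 3)
  "58887768887" → prefix "5" already present; 10 new (8, 8, 8, 7, 7, 6, 8, 8, 8, 7)
  "57526" → prefix "5" already present; 4 new (7, 5, 2, 6)
  "04365098" → prefix "043650" already present; 2 new (9, 8)
  "51851" → prefix "5" already present; 4 new (1, 8, 5, 1)
Total nodes = 7 + 6 + 10 + 2 + 2 + 3 + 0 + 1 + 3 + 5 + 3 + 2 + 4 + 4 + 10 + 4 + 2 + 4 = 72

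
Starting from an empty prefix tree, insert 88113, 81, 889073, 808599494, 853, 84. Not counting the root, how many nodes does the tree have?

Trie structure (* marks end of a word):
(root)
└─ 8
   ├─ 0
   │  └─ 8
   │     └─ 5
   │        └─ 9
   │           └─ 9
   │              └─ 4
   │                 └─ 9
   │                    └─ 4 *
   ├─ 1 *
   ├─ 4 *
   ├─ 5
   │  └─ 3 *
   └─ 8
      ├─ 1
      │  └─ 1
      │     └─ 3 *
      └─ 9
         └─ 0
            └─ 7
               └─ 3 *
Counting every labelled node above: 21.

21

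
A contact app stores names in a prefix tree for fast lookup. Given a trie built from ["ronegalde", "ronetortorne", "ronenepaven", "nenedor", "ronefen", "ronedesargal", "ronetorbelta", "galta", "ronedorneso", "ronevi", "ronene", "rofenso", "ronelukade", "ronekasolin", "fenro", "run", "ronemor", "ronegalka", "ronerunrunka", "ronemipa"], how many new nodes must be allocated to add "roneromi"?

Walking "roneromi" from the root, the first 5 characters ("roner") follow existing edges; "o" is the first miss.
So 8 − 5 = 3 new nodes.

3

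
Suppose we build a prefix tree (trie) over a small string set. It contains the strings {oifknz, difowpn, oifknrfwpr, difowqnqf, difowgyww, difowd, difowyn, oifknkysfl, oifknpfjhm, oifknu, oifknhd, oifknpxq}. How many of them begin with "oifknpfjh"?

Walk to "oifknpfjh"; the words in its subtree are exactly those with that prefix.
Words under "oifknpfjh": oifknpfjhm
Count: 1

1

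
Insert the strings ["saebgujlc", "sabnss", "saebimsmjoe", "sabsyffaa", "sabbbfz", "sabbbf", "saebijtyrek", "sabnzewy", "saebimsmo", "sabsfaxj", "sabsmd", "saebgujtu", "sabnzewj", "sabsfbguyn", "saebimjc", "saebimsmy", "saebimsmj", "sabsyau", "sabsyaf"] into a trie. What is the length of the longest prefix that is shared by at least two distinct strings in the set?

9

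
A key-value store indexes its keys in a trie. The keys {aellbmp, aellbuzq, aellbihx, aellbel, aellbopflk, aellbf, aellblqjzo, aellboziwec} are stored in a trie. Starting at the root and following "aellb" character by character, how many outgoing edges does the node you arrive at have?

The children of the "aellb" node are the distinct next characters among strings starting with "aellb".
Distinct next characters after "aellb": e, f, i, l, m, o, u.
That node has 7 child edges.

7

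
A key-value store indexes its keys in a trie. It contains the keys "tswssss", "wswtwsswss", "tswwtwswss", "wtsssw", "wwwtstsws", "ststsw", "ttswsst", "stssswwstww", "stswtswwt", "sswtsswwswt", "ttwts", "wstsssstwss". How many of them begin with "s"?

Traverse to the node for "s", then collect every word in that subtree.
Matches: "sswtsswwswt", "stssswwstww", "ststsw", "stswtswwt"
Count: 4

4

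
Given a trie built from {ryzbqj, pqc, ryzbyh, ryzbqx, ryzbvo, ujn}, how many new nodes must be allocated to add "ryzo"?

The longest prefix of "ryzo" already in the trie is "ryz" (length 3).
So 4 − 3 = 1 new nodes.

1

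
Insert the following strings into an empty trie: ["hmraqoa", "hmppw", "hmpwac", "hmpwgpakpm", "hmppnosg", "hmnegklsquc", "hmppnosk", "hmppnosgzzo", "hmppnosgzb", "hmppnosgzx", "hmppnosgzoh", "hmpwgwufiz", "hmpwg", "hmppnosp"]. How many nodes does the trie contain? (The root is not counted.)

Trace insertions, counting only characters that open a new branch:
  "hmraqoa" → 7 new (h, m, r, a, q, o, a)
  "hmppw" → prefix "hm" already present; 3 new (p, p, w)
  "hmpwac" → prefix "hmp" already present; 3 new (w, a, c)
  "hmpwgpakpm" → prefix "hmpw" already present; 6 new (g, p, a, k, p, m)
  "hmppnosg" → prefix "hmpp" already present; 4 new (n, o, s, g)
  "hmnegklsquc" → prefix "hm" already present; 9 new (n, e, g, k, l, s, q, u, c)
  "hmppnosk" → prefix "hmppnos" already present; 1 new (k)
  "hmppnosgzzo" → prefix "hmppnosg" already present; 3 new (z, z, o)
  "hmppnosgzb" → prefix "hmppnosgz" already present; 1 new (b)
  "hmppnosgzx" → prefix "hmppnosgz" already present; 1 new (x)
  "hmppnosgzoh" → prefix "hmppnosgz" already present; 2 new (o, h)
  "hmpwgwufiz" → prefix "hmpwg" already present; 5 new (w, u, f, i, z)
  "hmpwg" → prefix "hmpwg" already present; 0 new (none)
  "hmppnosp" → prefix "hmppnos" already present; 1 new (p)
Total nodes = 7 + 3 + 3 + 6 + 4 + 9 + 1 + 3 + 1 + 1 + 2 + 5 + 0 + 1 = 46

46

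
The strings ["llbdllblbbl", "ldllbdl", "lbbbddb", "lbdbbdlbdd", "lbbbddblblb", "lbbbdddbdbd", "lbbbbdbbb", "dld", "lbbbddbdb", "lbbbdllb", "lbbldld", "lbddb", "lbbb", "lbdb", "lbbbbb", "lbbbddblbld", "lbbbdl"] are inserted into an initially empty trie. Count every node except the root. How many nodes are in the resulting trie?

61

Trace insertions, counting only characters that open a new branch:
  "llbdllblbbl" → 11 new (l, l, b, d, l, l, b, l, b, b, l)
  "ldllbdl" → prefix "l" already present; 6 new (d, l, l, b, d, l)
  "lbbbddb" → prefix "l" already present; 6 new (b, b, b, d, d, b)
  "lbdbbdlbdd" → prefix "lb" already present; 8 new (d, b, b, d, l, b, d, d)
  "lbbbddblblb" → prefix "lbbbddb" already present; 4 new (l, b, l, b)
  "lbbbdddbdbd" → prefix "lbbbdd" already present; 5 new (d, b, d, b, d)
  "lbbbbdbbb" → prefix "lbbb" already present; 5 new (b, d, b, b, b)
  "dld" → 3 new (d, l, d)
  "lbbbddbdb" → prefix "lbbbddb" already present; 2 new (d, b)
  "lbbbdllb" → prefix "lbbbd" already present; 3 new (l, l, b)
  "lbbldld" → prefix "lbb" already present; 4 new (l, d, l, d)
  "lbddb" → prefix "lbd" already present; 2 new (d, b)
  "lbbb" → prefix "lbbb" already present; 0 new (none)
  "lbdb" → prefix "lbdb" already present; 0 new (none)
  "lbbbbb" → prefix "lbbbb" already present; 1 new (b)
  "lbbbddblbld" → prefix "lbbbddblbl" already present; 1 new (d)
  "lbbbdl" → prefix "lbbbdl" already present; 0 new (none)
Total nodes = 11 + 6 + 6 + 8 + 4 + 5 + 5 + 3 + 2 + 3 + 4 + 2 + 0 + 0 + 1 + 1 + 0 = 61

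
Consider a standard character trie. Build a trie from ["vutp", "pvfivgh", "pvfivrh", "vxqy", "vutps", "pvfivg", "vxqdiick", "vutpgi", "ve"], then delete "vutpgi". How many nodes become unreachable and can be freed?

2

Walk "vutpgi" from the leaf back toward the root, removing each node that no remaining word uses.
The suffix "gi" (2 nodes) is used only by "vutpgi"; the node for "vutp" still has the child "s", so pruning stops there.
Nodes removed: 2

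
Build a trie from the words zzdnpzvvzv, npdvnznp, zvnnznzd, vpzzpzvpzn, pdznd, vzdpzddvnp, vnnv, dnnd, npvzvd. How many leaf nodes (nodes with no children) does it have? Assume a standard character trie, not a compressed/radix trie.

Leaves are exactly the stored words that no other stored word extends.
Those words: "dnnd", "npdvnznp", "npvzvd", "pdznd", "vnnv", "vpzzpzvpzn", "vzdpzddvnp", "zvnnznzd", "zzdnpzvvzv"
Leaf count: 9

9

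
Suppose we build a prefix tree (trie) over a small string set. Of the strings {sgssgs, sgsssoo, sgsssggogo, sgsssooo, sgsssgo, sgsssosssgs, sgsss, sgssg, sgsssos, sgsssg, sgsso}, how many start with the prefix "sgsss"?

8

Traverse to the node for "sgsss", then collect every word in that subtree.
Matches: "sgsss", "sgsssg", "sgsssggogo", "sgsssgo", "sgsssoo", "sgsssooo", "sgsssos", "sgsssosssgs"
Count: 8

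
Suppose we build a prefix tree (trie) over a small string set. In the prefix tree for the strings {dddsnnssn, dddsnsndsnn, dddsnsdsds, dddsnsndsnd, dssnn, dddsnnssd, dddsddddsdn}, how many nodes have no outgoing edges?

7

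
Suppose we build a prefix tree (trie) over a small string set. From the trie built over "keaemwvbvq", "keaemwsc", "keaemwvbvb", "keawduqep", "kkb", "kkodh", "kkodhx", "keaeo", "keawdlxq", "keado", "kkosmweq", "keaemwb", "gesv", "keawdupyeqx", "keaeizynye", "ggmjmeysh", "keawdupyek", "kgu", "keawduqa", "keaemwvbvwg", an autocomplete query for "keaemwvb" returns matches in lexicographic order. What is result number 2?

Words with prefix "keaemwvb", in lexicographic order: "keaemwvbvb", "keaemwvbvq", "keaemwvbvwg"
Position 2: keaemwvbvq

keaemwvbvq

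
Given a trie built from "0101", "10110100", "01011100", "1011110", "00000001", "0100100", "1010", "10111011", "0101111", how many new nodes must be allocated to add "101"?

0

"101" is already a full path in the trie; only an end-marker is added.
No new nodes are needed: 0.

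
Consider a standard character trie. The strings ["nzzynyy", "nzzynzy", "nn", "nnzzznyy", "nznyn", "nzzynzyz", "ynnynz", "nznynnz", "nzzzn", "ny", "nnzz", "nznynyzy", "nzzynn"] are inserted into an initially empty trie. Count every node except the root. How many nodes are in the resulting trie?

35

Trace insertions, counting only characters that open a new branch:
  "nzzynyy" → 7 new (n, z, z, y, n, y, y)
  "nzzynzy" → prefix "nzzyn" already present; 2 new (z, y)
  "nn" → prefix "n" already present; 1 new (n)
  "nnzzznyy" → prefix "nn" already present; 6 new (z, z, z, n, y, y)
  "nznyn" → prefix "nz" already present; 3 new (n, y, n)
  "nzzynzyz" → prefix "nzzynzy" already present; 1 new (z)
  "ynnynz" → 6 new (y, n, n, y, n, z)
  "nznynnz" → prefix "nznyn" already present; 2 new (n, z)
  "nzzzn" → prefix "nzz" already present; 2 new (z, n)
  "ny" → prefix "n" already present; 1 new (y)
  "nnzz" → prefix "nnzz" already present; 0 new (none)
  "nznynyzy" → prefix "nznyn" already present; 3 new (y, z, y)
  "nzzynn" → prefix "nzzyn" already present; 1 new (n)
Total nodes = 7 + 2 + 1 + 6 + 3 + 1 + 6 + 2 + 2 + 1 + 0 + 3 + 1 = 35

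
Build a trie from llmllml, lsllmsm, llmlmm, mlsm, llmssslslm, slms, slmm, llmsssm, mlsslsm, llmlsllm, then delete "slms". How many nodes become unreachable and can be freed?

1

Walk "slms" from the leaf back toward the root, removing each node that no remaining word uses.
The suffix "s" (1 node) is used only by "slms"; the node for "slm" still has the child "m", so pruning stops there.
Nodes removed: 1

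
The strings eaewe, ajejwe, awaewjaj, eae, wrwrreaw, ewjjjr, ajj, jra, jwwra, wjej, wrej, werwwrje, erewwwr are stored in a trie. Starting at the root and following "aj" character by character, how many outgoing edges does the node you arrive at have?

2

The children of the "aj" node are the distinct next characters among strings starting with "aj".
Characters that immediately follow "aj" among the stored strings: {e, j}.
That node has 2 child edges.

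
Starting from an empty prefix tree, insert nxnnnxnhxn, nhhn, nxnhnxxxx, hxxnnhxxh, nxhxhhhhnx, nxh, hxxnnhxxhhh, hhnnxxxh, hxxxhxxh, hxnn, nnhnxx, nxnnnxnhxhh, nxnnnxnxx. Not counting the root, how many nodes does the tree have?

61

Count nodes per top-level branch (shared prefixes stored once):
  'h'-branch (hhnnxxxh, hxnn, hxxnnhxxh, hxxnnhxxhhh, hxxxhxxh): 25 nodes
  'n'-branch (nhhn, nnhnxx, nxh, nxhxhhhhnx, nxnhnxxxx, nxnnnxnhxhh, nxnnnxnhxn, nxnnnxnxx): 36 nodes
Sum: 61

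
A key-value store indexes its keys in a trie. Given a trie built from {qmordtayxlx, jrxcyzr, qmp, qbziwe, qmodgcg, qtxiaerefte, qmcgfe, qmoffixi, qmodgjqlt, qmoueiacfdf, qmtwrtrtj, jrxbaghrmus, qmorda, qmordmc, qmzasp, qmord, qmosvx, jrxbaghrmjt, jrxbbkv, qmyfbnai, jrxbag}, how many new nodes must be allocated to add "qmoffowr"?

3

"qmoff" is already a path in the trie; the remaining "owr" must be added.
New nodes needed: |"qmoffowr"| − 5 = 8 − 5 = 3.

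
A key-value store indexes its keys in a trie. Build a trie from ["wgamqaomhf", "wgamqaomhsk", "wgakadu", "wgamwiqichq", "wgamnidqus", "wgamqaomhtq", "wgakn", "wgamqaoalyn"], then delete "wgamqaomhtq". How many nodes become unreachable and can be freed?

Walk "wgamqaomhtq" from the leaf back toward the root, removing each node that no remaining word uses.
The suffix "tq" (2 nodes) is used only by "wgamqaomhtq"; the node for "wgamqaomh" still has the child "f", so pruning stops there.
Nodes removed: 2

2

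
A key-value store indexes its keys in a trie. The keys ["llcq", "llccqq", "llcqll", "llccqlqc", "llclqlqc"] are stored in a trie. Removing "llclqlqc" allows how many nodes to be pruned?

5

Walk "llclqlqc" from the leaf back toward the root, removing each node that no remaining word uses.
The suffix "lqlqc" (5 nodes) is used only by "llclqlqc"; the node for "llc" still has the child "q", so pruning stops there.
Nodes removed: 5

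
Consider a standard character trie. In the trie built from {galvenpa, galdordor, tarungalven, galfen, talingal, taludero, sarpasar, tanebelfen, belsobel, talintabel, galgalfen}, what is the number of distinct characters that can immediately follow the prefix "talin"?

2

Follow the path "talin" to its node, then look at its outgoing edges.
Distinct next characters after "talin": g, t.
That node has 2 child edges.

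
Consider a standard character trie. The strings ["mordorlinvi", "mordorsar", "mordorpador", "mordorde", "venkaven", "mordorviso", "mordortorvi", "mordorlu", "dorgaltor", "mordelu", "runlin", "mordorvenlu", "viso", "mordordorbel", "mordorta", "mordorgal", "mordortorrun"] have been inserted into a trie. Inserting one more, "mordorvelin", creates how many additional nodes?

3

The longest prefix of "mordorvelin" already in the trie is "mordorve" (length 8).
New nodes needed: |"mordorvelin"| − 8 = 11 − 8 = 3.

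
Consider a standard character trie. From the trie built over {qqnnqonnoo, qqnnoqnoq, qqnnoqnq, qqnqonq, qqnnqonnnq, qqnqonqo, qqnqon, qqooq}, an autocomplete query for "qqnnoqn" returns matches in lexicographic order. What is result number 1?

qqnnoqnoq

DFS of the "qqnnoqn" subtree visits, in order: "qqnnoqnoq", "qqnnoqnq"
The 1st is qqnnoqnoq.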